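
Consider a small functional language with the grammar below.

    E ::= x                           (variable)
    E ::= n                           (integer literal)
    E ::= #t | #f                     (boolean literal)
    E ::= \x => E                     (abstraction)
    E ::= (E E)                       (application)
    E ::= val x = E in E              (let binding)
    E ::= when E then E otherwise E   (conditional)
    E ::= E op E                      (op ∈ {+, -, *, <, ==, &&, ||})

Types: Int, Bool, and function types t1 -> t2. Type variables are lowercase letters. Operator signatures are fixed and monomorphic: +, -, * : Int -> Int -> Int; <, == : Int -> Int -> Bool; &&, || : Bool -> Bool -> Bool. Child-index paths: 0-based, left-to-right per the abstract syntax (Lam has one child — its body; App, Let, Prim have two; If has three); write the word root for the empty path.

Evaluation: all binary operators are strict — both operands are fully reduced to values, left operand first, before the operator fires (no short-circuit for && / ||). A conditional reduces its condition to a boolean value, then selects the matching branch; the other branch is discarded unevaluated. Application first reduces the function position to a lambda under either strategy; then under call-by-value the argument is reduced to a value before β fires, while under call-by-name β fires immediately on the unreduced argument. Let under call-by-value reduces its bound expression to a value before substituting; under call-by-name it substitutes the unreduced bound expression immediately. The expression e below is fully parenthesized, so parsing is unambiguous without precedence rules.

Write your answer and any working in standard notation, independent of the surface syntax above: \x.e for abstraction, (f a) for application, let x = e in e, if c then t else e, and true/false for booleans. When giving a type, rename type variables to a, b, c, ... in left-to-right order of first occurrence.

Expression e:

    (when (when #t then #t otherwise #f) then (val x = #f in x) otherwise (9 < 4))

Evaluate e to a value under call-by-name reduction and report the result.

Trace:
step 0: (if (if true then true else false) then (let x = false in x) else (9 < 4))
step 1: [if@0] (if true then (let x = false in x) else (9 < 4))
step 2: [if@root] (let x = false in x)
step 3: [let@root] false

Answer: false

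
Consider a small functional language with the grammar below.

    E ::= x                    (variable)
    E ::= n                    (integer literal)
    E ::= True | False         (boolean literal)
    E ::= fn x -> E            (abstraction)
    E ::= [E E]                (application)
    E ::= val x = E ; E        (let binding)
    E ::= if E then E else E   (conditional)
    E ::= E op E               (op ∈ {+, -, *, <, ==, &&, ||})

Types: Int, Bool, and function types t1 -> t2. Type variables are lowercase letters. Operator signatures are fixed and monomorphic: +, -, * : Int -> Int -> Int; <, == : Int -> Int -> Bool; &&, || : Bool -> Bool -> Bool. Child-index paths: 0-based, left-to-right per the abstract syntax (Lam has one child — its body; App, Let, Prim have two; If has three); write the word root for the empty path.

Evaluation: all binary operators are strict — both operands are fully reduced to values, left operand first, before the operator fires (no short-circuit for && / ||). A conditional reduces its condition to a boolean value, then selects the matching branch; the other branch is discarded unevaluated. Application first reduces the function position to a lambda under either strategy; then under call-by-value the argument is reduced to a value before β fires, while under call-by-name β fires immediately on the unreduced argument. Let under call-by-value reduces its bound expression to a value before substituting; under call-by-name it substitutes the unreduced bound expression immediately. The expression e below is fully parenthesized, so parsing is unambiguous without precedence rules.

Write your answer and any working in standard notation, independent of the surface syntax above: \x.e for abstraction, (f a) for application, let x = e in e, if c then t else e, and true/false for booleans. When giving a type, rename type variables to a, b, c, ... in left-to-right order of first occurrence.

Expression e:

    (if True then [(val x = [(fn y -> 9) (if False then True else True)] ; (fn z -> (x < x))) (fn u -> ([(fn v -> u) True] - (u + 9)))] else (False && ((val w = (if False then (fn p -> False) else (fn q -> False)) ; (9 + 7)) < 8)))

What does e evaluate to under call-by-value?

Answer: false

Trace:
step 0: (if true then ((let x = ((\y.9) (if false then true else true)) in (\z.(x < x))) (\u.(((\v.u) true) - (u + 9)))) else (false && ((let w = (if false then (\p.false) else (\q.false)) in (9 + 7)) < 8)))
step 1: [if@root] ((let x = ((\y.9) (if false then true else true)) in (\z.(x < x))) (\u.(((\v.u) true) - (u + 9))))
step 2: [if@0.0.1] ((let x = ((\y.9) true) in (\z.(x < x))) (\u.(((\v.u) true) - (u + 9))))
step 3: [beta@0.0] ((let x = 9 in (\z.(x < x))) (\u.(((\v.u) true) - (u + 9))))
step 4: [let@0] ((\z.(9 < 9)) (\u.(((\v.u) true) - (u + 9))))
step 5: [beta@root] (9 < 9)
step 6: [delta@root] false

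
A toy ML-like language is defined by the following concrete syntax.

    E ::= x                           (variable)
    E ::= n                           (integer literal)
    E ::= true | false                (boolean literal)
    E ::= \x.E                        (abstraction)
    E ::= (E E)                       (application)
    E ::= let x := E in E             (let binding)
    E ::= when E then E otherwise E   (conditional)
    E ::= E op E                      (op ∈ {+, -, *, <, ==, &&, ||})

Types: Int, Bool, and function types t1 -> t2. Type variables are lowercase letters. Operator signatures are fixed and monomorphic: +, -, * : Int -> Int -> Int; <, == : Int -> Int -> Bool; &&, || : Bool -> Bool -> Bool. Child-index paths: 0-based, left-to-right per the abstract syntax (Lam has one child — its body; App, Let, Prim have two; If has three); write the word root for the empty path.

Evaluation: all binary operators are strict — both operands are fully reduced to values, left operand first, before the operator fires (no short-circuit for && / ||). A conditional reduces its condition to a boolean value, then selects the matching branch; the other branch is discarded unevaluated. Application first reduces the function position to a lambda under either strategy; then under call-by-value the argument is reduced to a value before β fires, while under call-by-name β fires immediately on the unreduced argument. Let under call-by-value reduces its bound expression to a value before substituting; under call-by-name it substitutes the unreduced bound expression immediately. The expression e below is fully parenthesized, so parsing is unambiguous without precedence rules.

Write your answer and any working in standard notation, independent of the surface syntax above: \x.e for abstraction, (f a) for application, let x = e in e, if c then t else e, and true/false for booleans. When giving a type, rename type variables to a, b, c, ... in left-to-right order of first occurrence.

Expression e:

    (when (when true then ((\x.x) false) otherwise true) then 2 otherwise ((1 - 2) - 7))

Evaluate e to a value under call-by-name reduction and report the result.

Derivation:
step 0: (if (if true then ((\x.x) false) else true) then 2 else ((1 - 2) - 7))
step 1: [if@0] (if ((\x.x) false) then 2 else ((1 - 2) - 7))
step 2: [beta@0] (if false then 2 else ((1 - 2) - 7))
step 3: [if@root] ((1 - 2) - 7)
step 4: [delta@0] (-1 - 7)
step 5: [delta@root] -8

Answer: -8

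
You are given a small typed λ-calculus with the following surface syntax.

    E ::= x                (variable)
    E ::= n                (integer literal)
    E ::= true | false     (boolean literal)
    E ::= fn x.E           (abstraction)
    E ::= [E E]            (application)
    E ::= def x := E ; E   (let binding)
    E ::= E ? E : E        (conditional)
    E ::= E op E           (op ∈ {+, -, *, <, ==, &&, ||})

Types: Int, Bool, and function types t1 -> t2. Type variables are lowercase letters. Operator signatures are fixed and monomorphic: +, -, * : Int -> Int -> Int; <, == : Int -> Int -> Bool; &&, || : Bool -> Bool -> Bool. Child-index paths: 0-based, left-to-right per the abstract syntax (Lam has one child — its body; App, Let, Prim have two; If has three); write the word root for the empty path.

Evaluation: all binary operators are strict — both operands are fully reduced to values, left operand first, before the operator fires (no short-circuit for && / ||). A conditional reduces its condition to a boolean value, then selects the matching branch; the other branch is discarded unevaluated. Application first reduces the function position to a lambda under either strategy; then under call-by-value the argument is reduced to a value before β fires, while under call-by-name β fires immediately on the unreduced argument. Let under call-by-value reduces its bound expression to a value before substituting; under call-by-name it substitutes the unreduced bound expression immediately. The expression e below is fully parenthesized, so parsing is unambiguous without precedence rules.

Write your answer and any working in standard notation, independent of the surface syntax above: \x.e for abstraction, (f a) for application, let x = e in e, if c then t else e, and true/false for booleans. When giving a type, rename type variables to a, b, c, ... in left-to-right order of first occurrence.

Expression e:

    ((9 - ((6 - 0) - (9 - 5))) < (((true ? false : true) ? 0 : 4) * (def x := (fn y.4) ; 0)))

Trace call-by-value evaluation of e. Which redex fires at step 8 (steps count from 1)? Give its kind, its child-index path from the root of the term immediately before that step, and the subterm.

Trace:
step 0: ((9 - ((6 - 0) - (9 - 5))) < ((if (if true then false else true) then 0 else 4) * (let x = (\y.4) in 0)))
step 1: [delta@0.1.0] ((9 - (6 - (9 - 5))) < ((if (if true then false else true) then 0 else 4) * (let x = (\y.4) in 0)))
step 2: [delta@0.1.1] ((9 - (6 - 4)) < ((if (if true then false else true) then 0 else 4) * (let x = (\y.4) in 0)))
step 3: [delta@0.1] ((9 - 2) < ((if (if true then false else true) then 0 else 4) * (let x = (\y.4) in 0)))
step 4: [delta@0] (7 < ((if (if true then false else true) then 0 else 4) * (let x = (\y.4) in 0)))
step 5: [if@1.0.0] (7 < ((if false then 0 else 4) * (let x = (\y.4) in 0)))
step 6: [if@1.0] (7 < (4 * (let x = (\y.4) in 0)))
step 7: [let@1.1] (7 < (4 * 0))
step 8: [delta@1] (7 < 0)

Answer: delta at 1 : (4 * 0)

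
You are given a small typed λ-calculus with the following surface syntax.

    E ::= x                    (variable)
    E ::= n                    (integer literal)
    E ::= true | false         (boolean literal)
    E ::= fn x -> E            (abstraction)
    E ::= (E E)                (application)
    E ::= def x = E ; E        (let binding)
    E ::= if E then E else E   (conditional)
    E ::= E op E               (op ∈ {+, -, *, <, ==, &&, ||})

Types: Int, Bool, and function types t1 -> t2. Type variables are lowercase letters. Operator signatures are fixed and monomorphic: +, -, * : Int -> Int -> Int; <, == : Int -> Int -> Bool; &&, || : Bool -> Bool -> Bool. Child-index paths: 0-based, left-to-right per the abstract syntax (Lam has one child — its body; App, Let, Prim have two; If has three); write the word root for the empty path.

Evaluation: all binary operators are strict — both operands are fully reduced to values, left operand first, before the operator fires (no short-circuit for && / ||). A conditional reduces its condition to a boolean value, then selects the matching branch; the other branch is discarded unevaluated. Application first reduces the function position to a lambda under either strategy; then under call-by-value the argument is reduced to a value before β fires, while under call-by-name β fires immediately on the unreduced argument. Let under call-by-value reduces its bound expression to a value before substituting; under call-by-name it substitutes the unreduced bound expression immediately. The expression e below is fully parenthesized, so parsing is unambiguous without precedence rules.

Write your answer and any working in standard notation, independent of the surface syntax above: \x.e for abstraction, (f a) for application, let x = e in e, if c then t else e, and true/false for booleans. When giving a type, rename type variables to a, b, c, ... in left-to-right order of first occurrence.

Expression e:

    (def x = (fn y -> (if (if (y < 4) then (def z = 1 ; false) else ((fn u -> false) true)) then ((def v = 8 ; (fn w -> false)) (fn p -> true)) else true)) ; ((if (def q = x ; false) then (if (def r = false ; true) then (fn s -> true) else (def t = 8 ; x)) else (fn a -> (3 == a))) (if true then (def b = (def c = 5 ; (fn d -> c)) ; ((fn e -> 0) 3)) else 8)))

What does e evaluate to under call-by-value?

Trace:
step 0: (let x = (\y.(if (if (y < 4) then (let z = 1 in false) else ((\u.false) true)) then ((let v = 8 in (\w.false)) (\p.true)) else true)) in ((if (let q = x in false) then (if (let r = false in true) then (\s.true) else (let t = 8 in x)) else (\a.(3 == a))) (if true then (let b = (let c = 5 in (\d.c)) in ((\e.0) 3)) else 8)))
step 1: [let@root] ((if (let q = (\y.(if (if (y < 4) then (let z = 1 in false) else ((\u.false) true)) then ((let v = 8 in (\w.false)) (\p.true)) else true)) in false) then (if (let r = false in true) then (\s.true) else (let t = 8 in (\y.(if (if (y < 4) then (let z = 1 in false) else ((\u.false) true)) then ((let v = 8 in (\w.false)) (\p.true)) else true)))) else (\a.(3 == a))) (if true then (let b = (let c = 5 in (\d.c)) in ((\e.0) 3)) else 8))
step 2: [let@0.0] ((if false then (if (let r = false in true) then (\s.true) else (let t = 8 in (\y.(if (if (y < 4) then (let z = 1 in false) else ((\u.false) true)) then ((let v = 8 in (\w.false)) (\p.true)) else true)))) else (\a.(3 == a))) (if true then (let b = (let c = 5 in (\d.c)) in ((\e.0) 3)) else 8))
step 3: [if@0] ((\a.(3 == a)) (if true then (let b = (let c = 5 in (\d.c)) in ((\e.0) 3)) else 8))
step 4: [if@1] ((\a.(3 == a)) (let b = (let c = 5 in (\d.c)) in ((\e.0) 3)))
step 5: [let@1.0] ((\a.(3 == a)) (let b = (\d.5) in ((\e.0) 3)))
step 6: [let@1] ((\a.(3 == a)) ((\e.0) 3))
step 7: [beta@1] ((\a.(3 == a)) 0)
step 8: [beta@root] (3 == 0)
step 9: [delta@root] false

Answer: false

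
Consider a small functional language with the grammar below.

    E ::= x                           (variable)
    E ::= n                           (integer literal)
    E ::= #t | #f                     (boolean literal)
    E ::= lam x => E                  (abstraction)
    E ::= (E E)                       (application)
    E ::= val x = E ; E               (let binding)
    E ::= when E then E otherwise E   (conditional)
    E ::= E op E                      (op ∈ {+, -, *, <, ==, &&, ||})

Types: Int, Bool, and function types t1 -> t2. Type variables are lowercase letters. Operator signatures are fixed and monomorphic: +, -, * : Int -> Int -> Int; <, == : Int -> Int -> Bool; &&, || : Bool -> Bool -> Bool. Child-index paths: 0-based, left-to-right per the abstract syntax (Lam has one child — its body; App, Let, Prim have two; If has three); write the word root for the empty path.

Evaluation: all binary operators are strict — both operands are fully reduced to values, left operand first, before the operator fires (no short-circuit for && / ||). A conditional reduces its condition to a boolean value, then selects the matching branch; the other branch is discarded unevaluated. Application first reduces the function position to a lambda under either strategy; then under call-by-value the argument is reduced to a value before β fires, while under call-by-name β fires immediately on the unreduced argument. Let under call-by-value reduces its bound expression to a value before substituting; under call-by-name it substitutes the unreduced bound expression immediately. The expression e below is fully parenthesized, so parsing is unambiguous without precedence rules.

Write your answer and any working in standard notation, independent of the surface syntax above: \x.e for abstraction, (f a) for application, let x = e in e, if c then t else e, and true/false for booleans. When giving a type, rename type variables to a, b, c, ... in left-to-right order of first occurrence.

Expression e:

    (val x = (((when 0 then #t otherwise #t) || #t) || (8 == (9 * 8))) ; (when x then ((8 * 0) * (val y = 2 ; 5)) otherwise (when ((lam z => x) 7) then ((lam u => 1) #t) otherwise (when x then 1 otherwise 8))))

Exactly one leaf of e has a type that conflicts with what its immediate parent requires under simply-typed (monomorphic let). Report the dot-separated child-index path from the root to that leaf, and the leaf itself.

Answer: 0.0.0.0 : 0

Working:
  unify Int ~ Bool
  FAIL: mismatch Int ~ Bool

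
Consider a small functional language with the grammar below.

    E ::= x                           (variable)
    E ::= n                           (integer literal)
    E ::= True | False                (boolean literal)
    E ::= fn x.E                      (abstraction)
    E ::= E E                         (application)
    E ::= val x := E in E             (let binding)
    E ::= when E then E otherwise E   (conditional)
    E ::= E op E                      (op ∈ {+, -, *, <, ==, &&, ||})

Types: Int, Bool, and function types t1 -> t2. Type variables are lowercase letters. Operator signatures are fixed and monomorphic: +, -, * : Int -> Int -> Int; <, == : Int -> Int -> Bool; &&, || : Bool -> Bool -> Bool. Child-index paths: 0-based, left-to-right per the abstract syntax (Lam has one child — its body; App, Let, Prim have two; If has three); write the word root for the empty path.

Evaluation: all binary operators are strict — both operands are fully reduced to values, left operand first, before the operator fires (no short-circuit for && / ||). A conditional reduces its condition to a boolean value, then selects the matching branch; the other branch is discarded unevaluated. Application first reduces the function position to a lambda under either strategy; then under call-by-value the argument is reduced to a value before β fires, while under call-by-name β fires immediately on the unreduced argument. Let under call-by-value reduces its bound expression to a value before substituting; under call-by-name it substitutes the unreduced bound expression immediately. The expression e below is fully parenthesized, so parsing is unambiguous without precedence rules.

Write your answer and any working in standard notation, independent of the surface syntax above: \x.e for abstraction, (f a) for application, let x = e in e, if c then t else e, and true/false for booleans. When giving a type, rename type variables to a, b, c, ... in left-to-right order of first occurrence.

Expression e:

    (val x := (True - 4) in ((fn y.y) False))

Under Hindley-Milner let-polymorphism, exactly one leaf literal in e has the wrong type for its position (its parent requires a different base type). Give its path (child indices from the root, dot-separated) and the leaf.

Answer: 0.0 : true

Trace:
  unify Bool ~ Int
  FAIL: mismatch Bool ~ Int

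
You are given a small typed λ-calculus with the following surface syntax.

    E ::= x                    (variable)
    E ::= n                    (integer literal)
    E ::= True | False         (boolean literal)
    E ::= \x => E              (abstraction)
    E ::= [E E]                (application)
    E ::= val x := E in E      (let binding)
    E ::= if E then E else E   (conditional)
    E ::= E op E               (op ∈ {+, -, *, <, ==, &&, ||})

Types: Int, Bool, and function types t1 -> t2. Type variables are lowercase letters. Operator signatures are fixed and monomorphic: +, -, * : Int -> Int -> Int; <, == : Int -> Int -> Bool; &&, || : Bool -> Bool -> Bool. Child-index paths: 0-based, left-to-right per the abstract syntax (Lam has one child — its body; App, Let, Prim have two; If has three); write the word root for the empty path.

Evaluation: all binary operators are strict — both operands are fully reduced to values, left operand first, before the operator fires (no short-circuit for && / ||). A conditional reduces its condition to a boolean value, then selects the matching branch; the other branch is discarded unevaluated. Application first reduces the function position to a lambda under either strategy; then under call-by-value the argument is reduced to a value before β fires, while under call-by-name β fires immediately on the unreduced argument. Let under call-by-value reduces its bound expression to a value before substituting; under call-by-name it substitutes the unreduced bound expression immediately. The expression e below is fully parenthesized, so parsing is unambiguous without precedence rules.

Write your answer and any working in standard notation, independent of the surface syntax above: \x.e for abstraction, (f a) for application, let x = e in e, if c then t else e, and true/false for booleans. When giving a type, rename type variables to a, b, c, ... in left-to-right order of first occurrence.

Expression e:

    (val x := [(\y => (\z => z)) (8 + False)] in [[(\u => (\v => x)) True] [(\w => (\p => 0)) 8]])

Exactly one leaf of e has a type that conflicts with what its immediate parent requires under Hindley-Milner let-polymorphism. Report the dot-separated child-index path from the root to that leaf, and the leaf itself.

Answer: 0.1.1 : false

Derivation:
z : b
\z._ : b -> b
\y._ : a -> b -> b
  unify Int ~ Int
  unify Bool ~ Int
  FAIL: mismatch Bool ~ Int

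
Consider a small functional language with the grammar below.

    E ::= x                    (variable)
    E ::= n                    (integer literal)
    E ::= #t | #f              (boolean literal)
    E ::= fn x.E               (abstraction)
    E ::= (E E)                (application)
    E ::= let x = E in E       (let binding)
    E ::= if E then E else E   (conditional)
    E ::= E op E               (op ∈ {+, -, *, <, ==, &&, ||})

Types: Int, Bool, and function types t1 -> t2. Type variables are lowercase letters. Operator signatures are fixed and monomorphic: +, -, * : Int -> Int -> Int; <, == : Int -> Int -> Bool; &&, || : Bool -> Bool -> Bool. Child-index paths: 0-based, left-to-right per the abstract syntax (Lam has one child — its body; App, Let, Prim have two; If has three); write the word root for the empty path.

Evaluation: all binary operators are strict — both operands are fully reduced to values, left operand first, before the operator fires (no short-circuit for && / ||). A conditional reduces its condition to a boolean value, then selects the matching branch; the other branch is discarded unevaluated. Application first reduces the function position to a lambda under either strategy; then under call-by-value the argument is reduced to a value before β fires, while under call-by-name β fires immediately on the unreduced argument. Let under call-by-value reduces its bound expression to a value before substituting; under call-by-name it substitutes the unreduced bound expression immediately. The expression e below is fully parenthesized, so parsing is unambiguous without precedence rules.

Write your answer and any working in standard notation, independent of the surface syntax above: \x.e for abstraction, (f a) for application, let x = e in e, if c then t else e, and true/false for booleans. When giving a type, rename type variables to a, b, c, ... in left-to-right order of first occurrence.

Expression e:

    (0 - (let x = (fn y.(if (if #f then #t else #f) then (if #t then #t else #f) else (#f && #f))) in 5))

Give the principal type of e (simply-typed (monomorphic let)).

Answer: Int

Trace:
  unify Int ~ Int
  unify Bool ~ Bool
  unify Bool ~ Bool
  unify Bool ~ Bool
  unify Bool ~ Bool
  unify Bool ~ Bool
  unify Bool ~ Bool
  unify Bool ~ Bool
  unify Bool ~ Bool
\y._ : a -> Bool
let x : a -> Bool
  unify Int ~ Int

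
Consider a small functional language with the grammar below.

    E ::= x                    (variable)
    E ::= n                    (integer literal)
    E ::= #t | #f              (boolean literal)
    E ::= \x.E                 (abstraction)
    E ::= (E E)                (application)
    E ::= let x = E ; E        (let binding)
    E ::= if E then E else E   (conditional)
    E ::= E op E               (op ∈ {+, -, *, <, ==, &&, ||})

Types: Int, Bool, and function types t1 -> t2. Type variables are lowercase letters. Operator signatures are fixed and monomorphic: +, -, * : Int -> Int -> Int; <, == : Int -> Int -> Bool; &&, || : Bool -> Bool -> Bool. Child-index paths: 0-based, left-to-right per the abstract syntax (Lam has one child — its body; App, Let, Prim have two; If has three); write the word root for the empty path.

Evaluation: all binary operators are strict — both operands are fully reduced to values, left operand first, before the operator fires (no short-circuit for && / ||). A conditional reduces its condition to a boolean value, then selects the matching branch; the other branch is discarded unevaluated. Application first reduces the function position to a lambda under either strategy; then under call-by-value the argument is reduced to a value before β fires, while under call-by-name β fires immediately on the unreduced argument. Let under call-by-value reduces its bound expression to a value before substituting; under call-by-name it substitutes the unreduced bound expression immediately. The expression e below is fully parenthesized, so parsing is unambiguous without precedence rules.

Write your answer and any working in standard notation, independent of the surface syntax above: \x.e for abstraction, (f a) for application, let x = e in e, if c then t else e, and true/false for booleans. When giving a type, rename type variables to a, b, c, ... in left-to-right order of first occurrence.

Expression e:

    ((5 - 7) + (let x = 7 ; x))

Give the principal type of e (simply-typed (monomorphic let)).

Trace:
  unify Int ~ Int
  unify Int ~ Int
  unify Int ~ Int
let x : Int
x : Int
  unify Int ~ Int

Answer: Int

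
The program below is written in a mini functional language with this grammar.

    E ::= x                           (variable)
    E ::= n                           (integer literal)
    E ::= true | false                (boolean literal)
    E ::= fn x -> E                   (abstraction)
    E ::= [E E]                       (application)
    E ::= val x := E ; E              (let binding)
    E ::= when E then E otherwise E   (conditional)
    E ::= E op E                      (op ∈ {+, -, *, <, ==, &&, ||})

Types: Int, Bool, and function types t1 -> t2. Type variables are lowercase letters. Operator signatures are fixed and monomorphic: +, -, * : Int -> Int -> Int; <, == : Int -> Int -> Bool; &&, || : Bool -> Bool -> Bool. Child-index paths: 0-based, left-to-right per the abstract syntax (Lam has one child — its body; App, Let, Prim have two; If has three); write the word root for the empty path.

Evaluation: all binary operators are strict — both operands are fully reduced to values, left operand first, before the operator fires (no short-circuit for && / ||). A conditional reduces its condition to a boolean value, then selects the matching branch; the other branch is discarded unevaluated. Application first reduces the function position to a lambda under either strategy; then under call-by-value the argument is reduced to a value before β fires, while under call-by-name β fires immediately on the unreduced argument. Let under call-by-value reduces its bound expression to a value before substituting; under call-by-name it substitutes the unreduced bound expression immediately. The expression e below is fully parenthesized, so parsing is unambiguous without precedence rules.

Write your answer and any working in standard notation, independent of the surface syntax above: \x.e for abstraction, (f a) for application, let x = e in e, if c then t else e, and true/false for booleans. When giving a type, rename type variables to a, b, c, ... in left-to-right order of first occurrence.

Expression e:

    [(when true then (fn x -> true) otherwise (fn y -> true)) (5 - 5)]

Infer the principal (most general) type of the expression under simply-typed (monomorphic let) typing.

Derivation:
  unify Bool ~ Bool
\x._ : a -> Bool
\y._ : b -> Bool
  unify a -> Bool ~ b -> Bool
  unify a ~ b
  unify Bool ~ Bool
  unify Int ~ Int
  unify Int ~ Int
  unify b -> Bool ~ Int -> c
  unify b ~ Int
  unify Bool ~ c
_ _ : Bool

Answer: Bool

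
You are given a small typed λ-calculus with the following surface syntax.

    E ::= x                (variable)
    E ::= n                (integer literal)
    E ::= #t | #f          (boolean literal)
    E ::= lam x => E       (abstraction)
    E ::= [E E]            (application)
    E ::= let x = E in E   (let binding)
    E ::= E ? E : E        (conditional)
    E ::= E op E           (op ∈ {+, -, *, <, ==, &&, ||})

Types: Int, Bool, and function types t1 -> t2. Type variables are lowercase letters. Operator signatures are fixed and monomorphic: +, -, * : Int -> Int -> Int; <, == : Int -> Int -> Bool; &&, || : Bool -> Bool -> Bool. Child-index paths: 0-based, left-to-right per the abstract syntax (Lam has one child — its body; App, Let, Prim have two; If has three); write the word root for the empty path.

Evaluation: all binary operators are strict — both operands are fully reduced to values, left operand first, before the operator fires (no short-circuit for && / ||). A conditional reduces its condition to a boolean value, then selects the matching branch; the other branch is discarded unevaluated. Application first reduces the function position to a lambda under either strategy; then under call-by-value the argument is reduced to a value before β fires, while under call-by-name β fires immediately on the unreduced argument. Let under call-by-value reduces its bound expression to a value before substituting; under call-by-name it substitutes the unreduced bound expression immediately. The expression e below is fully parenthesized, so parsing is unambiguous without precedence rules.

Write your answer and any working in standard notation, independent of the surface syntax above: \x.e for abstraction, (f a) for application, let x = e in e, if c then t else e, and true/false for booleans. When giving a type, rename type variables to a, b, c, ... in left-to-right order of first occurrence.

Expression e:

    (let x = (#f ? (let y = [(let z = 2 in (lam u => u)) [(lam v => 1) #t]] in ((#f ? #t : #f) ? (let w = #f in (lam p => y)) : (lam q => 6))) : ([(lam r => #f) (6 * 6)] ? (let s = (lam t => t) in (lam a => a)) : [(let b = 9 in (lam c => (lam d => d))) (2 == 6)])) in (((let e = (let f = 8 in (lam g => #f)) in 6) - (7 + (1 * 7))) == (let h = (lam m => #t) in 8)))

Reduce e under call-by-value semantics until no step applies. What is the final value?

Derivation:
step 0: (let x = (if false then (let y = ((let z = 2 in (\u.u)) ((\v.1) true)) in (if (if false then true else false) then (let w = false in (\p.y)) else (\q.6))) else (if ((\r.false) (6 * 6)) then (let s = (\t.t) in (\a.a)) else ((let b = 9 in (\c.(\d.d))) (2 == 6)))) in (((let e = (let f = 8 in (\g.false)) in 6) - (7 + (1 * 7))) == (let h = (\m.true) in 8)))
step 1: [if@0] (let x = (if ((\r.false) (6 * 6)) then (let s = (\t.t) in (\a.a)) else ((let b = 9 in (\c.(\d.d))) (2 == 6))) in (((let e = (let f = 8 in (\g.false)) in 6) - (7 + (1 * 7))) == (let h = (\m.true) in 8)))
step 2: [delta@0.0.1] (let x = (if ((\r.false) 36) then (let s = (\t.t) in (\a.a)) else ((let b = 9 in (\c.(\d.d))) (2 == 6))) in (((let e = (let f = 8 in (\g.false)) in 6) - (7 + (1 * 7))) == (let h = (\m.true) in 8)))
step 3: [beta@0.0] (let x = (if false then (let s = (\t.t) in (\a.a)) else ((let b = 9 in (\c.(\d.d))) (2 == 6))) in (((let e = (let f = 8 in (\g.false)) in 6) - (7 + (1 * 7))) == (let h = (\m.true) in 8)))
step 4: [if@0] (let x = ((let b = 9 in (\c.(\d.d))) (2 == 6)) in (((let e = (let f = 8 in (\g.false)) in 6) - (7 + (1 * 7))) == (let h = (\m.true) in 8)))
step 5: [let@0.0] (let x = ((\c.(\d.d)) (2 == 6)) in (((let e = (let f = 8 in (\g.false)) in 6) - (7 + (1 * 7))) == (let h = (\m.true) in 8)))
step 6: [delta@0.1] (let x = ((\c.(\d.d)) false) in (((let e = (let f = 8 in (\g.false)) in 6) - (7 + (1 * 7))) == (let h = (\m.true) in 8)))
step 7: [beta@0] (let x = (\d.d) in (((let e = (let f = 8 in (\g.false)) in 6) - (7 + (1 * 7))) == (let h = (\m.true) in 8)))
step 8: [let@root] (((let e = (let f = 8 in (\g.false)) in 6) - (7 + (1 * 7))) == (let h = (\m.true) in 8))
step 9: [let@0.0.0] (((let e = (\g.false) in 6) - (7 + (1 * 7))) == (let h = (\m.true) in 8))
step 10: [let@0.0] ((6 - (7 + (1 * 7))) == (let h = (\m.true) in 8))
step 11: [delta@0.1.1] ((6 - (7 + 7)) == (let h = (\m.true) in 8))
step 12: [delta@0.1] ((6 - 14) == (let h = (\m.true) in 8))
step 13: [delta@0] (-8 == (let h = (\m.true) in 8))
step 14: [let@1] (-8 == 8)
step 15: [delta@root] false

Answer: false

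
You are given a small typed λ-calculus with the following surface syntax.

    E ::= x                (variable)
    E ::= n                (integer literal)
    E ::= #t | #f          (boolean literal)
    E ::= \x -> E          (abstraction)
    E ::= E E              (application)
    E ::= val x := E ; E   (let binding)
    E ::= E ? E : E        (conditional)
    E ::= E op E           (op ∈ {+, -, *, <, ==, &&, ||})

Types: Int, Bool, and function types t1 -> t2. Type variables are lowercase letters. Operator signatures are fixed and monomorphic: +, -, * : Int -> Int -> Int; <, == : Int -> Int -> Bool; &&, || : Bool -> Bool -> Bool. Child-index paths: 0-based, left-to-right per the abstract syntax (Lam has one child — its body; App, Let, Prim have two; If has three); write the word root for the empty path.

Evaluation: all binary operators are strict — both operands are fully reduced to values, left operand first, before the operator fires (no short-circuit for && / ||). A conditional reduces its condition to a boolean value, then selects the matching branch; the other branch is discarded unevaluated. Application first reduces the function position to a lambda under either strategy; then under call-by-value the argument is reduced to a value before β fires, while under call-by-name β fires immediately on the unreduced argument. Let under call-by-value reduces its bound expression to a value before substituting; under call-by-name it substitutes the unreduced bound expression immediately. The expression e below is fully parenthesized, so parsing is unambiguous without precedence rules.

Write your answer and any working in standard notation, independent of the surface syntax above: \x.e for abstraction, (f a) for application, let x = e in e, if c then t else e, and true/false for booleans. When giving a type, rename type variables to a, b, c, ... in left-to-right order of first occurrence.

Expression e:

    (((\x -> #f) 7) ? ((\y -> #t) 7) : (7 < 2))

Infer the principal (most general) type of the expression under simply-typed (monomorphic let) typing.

Answer: Bool

Trace:
\x._ : a -> Bool
  unify a -> Bool ~ Int -> b
  unify a ~ Int
  unify Bool ~ b
_ _ : Bool
  unify Bool ~ Bool
\y._ : c -> Bool
  unify c -> Bool ~ Int -> d
  unify c ~ Int
  unify Bool ~ d
_ _ : Bool
  unify Int ~ Int
  unify Int ~ Int
  unify Bool ~ Bool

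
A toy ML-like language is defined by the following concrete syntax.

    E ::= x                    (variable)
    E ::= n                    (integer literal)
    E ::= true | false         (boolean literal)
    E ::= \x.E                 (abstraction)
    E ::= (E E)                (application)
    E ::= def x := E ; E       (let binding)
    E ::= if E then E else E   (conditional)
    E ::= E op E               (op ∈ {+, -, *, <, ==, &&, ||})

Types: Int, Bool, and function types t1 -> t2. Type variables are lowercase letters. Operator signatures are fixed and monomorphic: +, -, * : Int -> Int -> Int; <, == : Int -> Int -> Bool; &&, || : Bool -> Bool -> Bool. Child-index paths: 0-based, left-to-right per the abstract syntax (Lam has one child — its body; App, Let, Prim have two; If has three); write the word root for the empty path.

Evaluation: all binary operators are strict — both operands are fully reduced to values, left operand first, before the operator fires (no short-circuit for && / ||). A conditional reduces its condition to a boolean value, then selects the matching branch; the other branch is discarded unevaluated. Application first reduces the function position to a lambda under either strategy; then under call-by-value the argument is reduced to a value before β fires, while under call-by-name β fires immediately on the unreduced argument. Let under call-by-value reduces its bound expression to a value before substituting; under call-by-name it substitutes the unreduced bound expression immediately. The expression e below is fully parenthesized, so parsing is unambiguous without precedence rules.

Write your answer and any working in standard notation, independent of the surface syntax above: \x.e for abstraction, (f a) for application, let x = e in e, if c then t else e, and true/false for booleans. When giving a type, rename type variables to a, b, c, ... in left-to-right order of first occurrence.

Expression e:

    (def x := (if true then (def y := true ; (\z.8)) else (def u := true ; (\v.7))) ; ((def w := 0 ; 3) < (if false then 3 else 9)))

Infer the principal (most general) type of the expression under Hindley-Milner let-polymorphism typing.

Answer: Bool

Trace:
  unify Bool ~ Bool
let y : Bool
\z._ : a -> Int
let u : Bool
\v._ : b -> Int
  unify a -> Int ~ b -> Int
  unify a ~ b
  unify Int ~ Int
let x : forall. b -> Int
let w : Int
  unify Int ~ Int
  unify Bool ~ Bool
  unify Int ~ Int
  unify Int ~ Int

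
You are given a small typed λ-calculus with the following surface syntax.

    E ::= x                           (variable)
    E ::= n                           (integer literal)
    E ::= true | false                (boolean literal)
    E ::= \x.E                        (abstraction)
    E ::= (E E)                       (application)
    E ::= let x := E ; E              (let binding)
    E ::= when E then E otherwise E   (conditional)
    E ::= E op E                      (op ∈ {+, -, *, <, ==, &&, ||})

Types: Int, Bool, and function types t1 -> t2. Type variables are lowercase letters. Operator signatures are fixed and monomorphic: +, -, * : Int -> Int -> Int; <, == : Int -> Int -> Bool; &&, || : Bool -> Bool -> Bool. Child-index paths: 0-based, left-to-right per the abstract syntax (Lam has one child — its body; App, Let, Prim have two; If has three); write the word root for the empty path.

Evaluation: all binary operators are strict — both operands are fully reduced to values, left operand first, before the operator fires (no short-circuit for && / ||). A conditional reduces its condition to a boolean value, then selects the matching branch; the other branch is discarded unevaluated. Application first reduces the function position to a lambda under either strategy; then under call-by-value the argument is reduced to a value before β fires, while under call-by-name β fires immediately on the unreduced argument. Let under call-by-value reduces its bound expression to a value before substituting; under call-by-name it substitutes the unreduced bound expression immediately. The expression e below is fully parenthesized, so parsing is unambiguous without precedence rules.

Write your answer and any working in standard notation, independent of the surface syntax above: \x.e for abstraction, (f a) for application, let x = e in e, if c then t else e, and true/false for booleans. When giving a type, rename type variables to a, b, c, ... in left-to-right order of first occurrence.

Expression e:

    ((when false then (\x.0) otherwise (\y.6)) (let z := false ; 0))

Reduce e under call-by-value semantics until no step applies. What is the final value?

Answer: 6

Working:
step 0: ((if false then (\x.0) else (\y.6)) (let z = false in 0))
step 1: [if@0] ((\y.6) (let z = false in 0))
step 2: [let@1] ((\y.6) 0)
step 3: [beta@root] 6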